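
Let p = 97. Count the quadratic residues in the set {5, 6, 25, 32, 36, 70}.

(5/97) = -1 → non-residue.
(6/97) = +1 → QR.
(25/97) = +1 → QR.
(32/97) = +1 → QR.
(36/97) = +1 → QR.
(70/97) = +1 → QR.
Total quadratic residues among the 6: 5.

5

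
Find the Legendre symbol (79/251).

Reciprocity: 79 ≡ 3 and 251 ≡ 3 (mod 4), so (79/251) = −(251/79).
Reduce top mod 79: now compute (14/79).
Pull out 2: since 79 ≡ 7 (mod 8), (2/79) = +1.
Reciprocity: 7 ≡ 3 and 79 ≡ 3 (mod 4), so (7/79) = −(79/7).
Reduce top mod 7: now compute (2/7).
Pull out 2: since 7 ≡ 7 (mod 8), (2/7) = +1.
Reached (1/7) = 1. Collecting the sign flips along the way, the symbol is +1.

1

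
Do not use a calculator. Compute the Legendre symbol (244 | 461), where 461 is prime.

Pull out 2^2: since 461 ≡ 5 (mod 8), (2/461) = -1, so (2/461)^2 = +1.
Reciprocity: 61 ≡ 1 and 461 ≡ 1 (mod 4), so (61/461) = +(461/61).
Reduce top mod 61: now compute (34/61).
Pull out 2: since 61 ≡ 5 (mod 8), (2/61) = -1.
Reciprocity: 17 ≡ 1 and 61 ≡ 1 (mod 4), so (17/61) = +(61/17).
Reduce top mod 17: now compute (10/17).
Pull out 2: since 17 ≡ 1 (mod 8), (2/17) = +1.
Reciprocity: 5 ≡ 1 and 17 ≡ 1 (mod 4), so (5/17) = +(17/5).
Reduce top mod 5: now compute (2/5).
Pull out 2: since 5 ≡ 5 (mod 8), (2/5) = -1.
Reached (1/5) = 1. Collecting the sign flips along the way, the symbol is +1.

1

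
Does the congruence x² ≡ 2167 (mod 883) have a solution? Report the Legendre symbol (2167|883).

1

First reduce: 2167 ≡ 401 (mod 883).
Reciprocity: 401 ≡ 1 and 883 ≡ 3 (mod 4), so (401/883) = +(883/401).
Reduce top mod 401: now compute (81/401).
Reciprocity: 81 ≡ 1 and 401 ≡ 1 (mod 4), so (81/401) = +(401/81).
Reduce top mod 81: now compute (77/81).
Reciprocity: 77 ≡ 1 and 81 ≡ 1 (mod 4), so (77/81) = +(81/77).
Reduce top mod 77: now compute (4/77).
Pull out 2^2: since 77 ≡ 5 (mod 8), (2/77) = -1, so (2/77)^2 = +1.
Reached (1/77) = 1. Collecting the sign flips along the way, the symbol is +1.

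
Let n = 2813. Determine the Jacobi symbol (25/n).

1

Reciprocity: 25 ≡ 1 and 2813 ≡ 1 (mod 4), so (25/2813) = +(2813/25).
Reduce top mod 25: now compute (13/25).
Reciprocity: 13 ≡ 1 and 25 ≡ 1 (mod 4), so (13/25) = +(25/13).
Reduce top mod 13: now compute (12/13).
Pull out 2^2: since 13 ≡ 5 (mod 8), (2/13) = -1, so (2/13)^2 = +1.
Reciprocity: 3 ≡ 3 and 13 ≡ 1 (mod 4), so (3/13) = +(13/3).
Reduce top mod 3: now compute (1/3).
Reached (1/3) = 1. Collecting the sign flips along the way, the symbol is +1.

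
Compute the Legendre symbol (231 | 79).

Euler's criterion: (231/79) ≡ 73^39 (mod 79).
73^2 ≡ 36 (mod 79)
73^4 ≡ 32 (mod 79)
73^8 ≡ 76 (mod 79)
73^16 ≡ 9 (mod 79)
73^32 ≡ 2 (mod 79)
73^39 = 73^(32+4+2+1) ≡ 1 (mod 79).
Result is 1, so (231/79) = 1.

1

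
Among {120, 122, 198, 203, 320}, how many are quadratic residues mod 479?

(120/479) = +1 → QR.
(122/479) = +1 → QR.
(198/479) = +1 → QR.
(203/479) = -1 → non-residue.
(320/479) = +1 → QR.
Total quadratic residues among the 5: 4.

4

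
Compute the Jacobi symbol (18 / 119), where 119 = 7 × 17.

1

Pull out 2: since 119 ≡ 7 (mod 8), (2/119) = +1.
Reciprocity: 9 ≡ 1 and 119 ≡ 3 (mod 4), so (9/119) = +(119/9).
Reduce top mod 9: now compute (2/9).
Pull out 2: since 9 ≡ 1 (mod 8), (2/9) = +1.
Reached (1/9) = 1. Collecting the sign flips along the way, the symbol is +1.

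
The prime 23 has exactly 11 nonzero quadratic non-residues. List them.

5, 7, 10, 11, 14, 15, 17, 19, 20, 21, 22

Square k = 1,…,11 (k and 23−k give the same square):
1²=1, 2²=4, 3²=9, 4²=16, 5²≡2, 6²≡13, 7²≡3, 8²≡18, 9²≡12, 10²≡8, 11²≡6 (mod 23).
The residues are {1, 2, 3, 4, 6, 8, 9, 12, 13, 16, 18}; the non-residues are the remaining 11 nonzero classes.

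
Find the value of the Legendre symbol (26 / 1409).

Pull out 2: since 1409 ≡ 1 (mod 8), (2/1409) = +1.
Reciprocity: 13 ≡ 1 and 1409 ≡ 1 (mod 4), so (13/1409) = +(1409/13).
Reduce top mod 13: now compute (5/13).
Reciprocity: 5 ≡ 1 and 13 ≡ 1 (mod 4), so (5/13) = +(13/5).
Reduce top mod 5: now compute (3/5).
Reciprocity: 3 ≡ 3 and 5 ≡ 1 (mod 4), so (3/5) = +(5/3).
Reduce top mod 3: now compute (2/3).
Pull out 2: since 3 ≡ 3 (mod 8), (2/3) = -1.
Reached (1/3) = 1. Collecting the sign flips along the way, the symbol is -1.

-1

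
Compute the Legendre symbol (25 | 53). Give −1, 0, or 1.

1

Reciprocity: 25 ≡ 1 and 53 ≡ 1 (mod 4), so (25/53) = +(53/25).
Reduce top mod 25: now compute (3/25).
Reciprocity: 3 ≡ 3 and 25 ≡ 1 (mod 4), so (3/25) = +(25/3).
Reduce top mod 3: now compute (1/3).
Reached (1/3) = 1. Collecting the sign flips along the way, the symbol is +1.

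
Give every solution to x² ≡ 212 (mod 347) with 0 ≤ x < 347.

Since 347 ≡ 3 (mod 4), a square root of 212 is 212^((347+1)/4) = 212^87 mod 347.
Repeated squaring: 212^2≡181, 212^4≡143, 212^8≡323, 212^16≡229, 212^32≡44, 212^64≡201 (mod 347).
212^87 = 212^(64+16+4+2+1) ≡ 40 (mod 347).
Check: 40² = 1600 ≡ 212 (mod 347). The two roots are 40 and 307.

40, 307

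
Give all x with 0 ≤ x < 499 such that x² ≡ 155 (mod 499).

Since 499 ≡ 3 (mod 4), a square root of 155 is 155^((499+1)/4) = 155^125 mod 499.
Repeated squaring: 155^2≡73, 155^4≡339, 155^8≡151, 155^16≡346, 155^32≡455, 155^64≡439 (mod 499).
155^125 = 155^(64+32+16+8+4+1) ≡ 255 (mod 499).
Check: 255² = 65025 ≡ 155 (mod 499). The two roots are 244 and 255.

244, 255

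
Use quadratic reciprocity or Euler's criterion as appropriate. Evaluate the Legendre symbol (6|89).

-1

Euler's criterion: (6/89) ≡ 6^44 (mod 89).
6^2 ≡ 36 (mod 89)
6^4 ≡ 50 (mod 89)
6^8 ≡ 8 (mod 89)
6^16 ≡ 64 (mod 89)
6^32 ≡ 2 (mod 89)
6^44 = 6^(32+8+4) ≡ 88 (mod 89).
Result is 88 ≡ −1, so (6/89) = −1.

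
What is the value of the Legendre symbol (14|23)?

-1

Pull out 2: since 23 ≡ 7 (mod 8), (2/23) = +1.
Reciprocity: 7 ≡ 3 and 23 ≡ 3 (mod 4), so (7/23) = −(23/7).
Reduce top mod 7: now compute (2/7).
Pull out 2: since 7 ≡ 7 (mod 8), (2/7) = +1.
Reached (1/7) = 1. Collecting the sign flips along the way, the symbol is -1.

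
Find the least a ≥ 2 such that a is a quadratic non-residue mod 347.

(2/347) = −1, so 2 is the smallest positive non-residue mod 347.

2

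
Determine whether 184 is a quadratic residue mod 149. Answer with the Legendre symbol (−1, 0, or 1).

1

First reduce: 184 ≡ 35 (mod 149).
Reciprocity: 35 ≡ 3 and 149 ≡ 1 (mod 4), so (35/149) = +(149/35).
Reduce top mod 35: now compute (9/35).
Reciprocity: 9 ≡ 1 and 35 ≡ 3 (mod 4), so (9/35) = +(35/9).
Reduce top mod 9: now compute (8/9).
Pull out 2^3: since 9 ≡ 1 (mod 8), (2/9) = +1, so (2/9)^3 = +1.
Reached (1/9) = 1. Collecting the sign flips along the way, the symbol is +1.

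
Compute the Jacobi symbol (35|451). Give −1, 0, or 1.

Reciprocity: 35 ≡ 3 and 451 ≡ 3 (mod 4), so (35/451) = −(451/35).
Reduce top mod 35: now compute (31/35).
Reciprocity: 31 ≡ 3 and 35 ≡ 3 (mod 4), so (31/35) = −(35/31).
Reduce top mod 31: now compute (4/31).
Pull out 2^2: since 31 ≡ 7 (mod 8), (2/31) = +1, so (2/31)^2 = +1.
Reached (1/31) = 1. Collecting the sign flips along the way, the symbol is +1.

1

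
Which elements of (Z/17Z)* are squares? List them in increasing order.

Square k = 1,…,8 (k and 17−k give the same square):
1²=1, 2²=4, 3²=9, 4²=16, 5²≡8, 6²≡2, 7²≡15, 8²≡13 (mod 17).
So the quadratic residues mod 17 are {1, 2, 4, 8, 9, 13, 15, 16}.

1 2 4 8 9 13 15 16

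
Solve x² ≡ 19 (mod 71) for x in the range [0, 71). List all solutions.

Since 71 ≡ 3 (mod 4), a square root of 19 is 19^((71+1)/4) = 19^18 mod 71.
Repeated squaring: 19^2≡6, 19^4≡36, 19^8≡18, 19^16≡40 (mod 71).
19^18 = 19^(16+2) ≡ 27 (mod 71).
Check: 27² = 729 ≡ 19 (mod 71). The two roots are 27 and 44.

27, 44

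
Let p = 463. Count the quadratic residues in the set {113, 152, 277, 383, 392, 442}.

(113/463) = +1 → QR.
(152/463) = -1 → non-residue.
(277/463) = +1 → QR.
(383/463) = +1 → QR.
(392/463) = +1 → QR.
(442/463) = -1 → non-residue.
Total quadratic residues among the 6: 4.

4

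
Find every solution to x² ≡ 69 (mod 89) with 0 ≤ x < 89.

43, 46

89 ≡ 1 (mod 4), so we find a root by search.
Trying successive values, 43² = 1849 ≡ 69 (mod 89). The other root is 89 − 43 = 46.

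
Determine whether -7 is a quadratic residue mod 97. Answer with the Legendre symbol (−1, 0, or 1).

-1

First reduce: -7 ≡ 90 (mod 97).
Pull out 2: since 97 ≡ 1 (mod 8), (2/97) = +1.
Reciprocity: 45 ≡ 1 and 97 ≡ 1 (mod 4), so (45/97) = +(97/45).
Reduce top mod 45: now compute (7/45).
Reciprocity: 7 ≡ 3 and 45 ≡ 1 (mod 4), so (7/45) = +(45/7).
Reduce top mod 7: now compute (3/7).
Reciprocity: 3 ≡ 3 and 7 ≡ 3 (mod 4), so (3/7) = −(7/3).
Reduce top mod 3: now compute (1/3).
Reached (1/3) = 1. Collecting the sign flips along the way, the symbol is -1.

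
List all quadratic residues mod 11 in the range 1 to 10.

1,3,4,5,9

Square k = 1,…,5 (k and 11−k give the same square):
1²=1, 2²=4, 3²=9, 4²≡5, 5²≡3 (mod 11).
So the quadratic residues mod 11 are {1, 3, 4, 5, 9}.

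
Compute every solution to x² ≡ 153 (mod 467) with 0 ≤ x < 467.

Since 467 ≡ 3 (mod 4), a square root of 153 is 153^((467+1)/4) = 153^117 mod 467.
Repeated squaring: 153^2≡59, 153^4≡212, 153^8≡112, 153^16≡402, 153^32≡22, 153^64≡17 (mod 467).
153^117 = 153^(64+32+16+4+1) ≡ 66 (mod 467).
Check: 66² = 4356 ≡ 153 (mod 467). The two roots are 66 and 401.

66, 401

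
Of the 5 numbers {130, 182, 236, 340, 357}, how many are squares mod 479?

(130/479) = -1 → non-residue.
(182/479) = -1 → non-residue.
(236/479) = -1 → non-residue.
(340/479) = -1 → non-residue.
(357/479) = -1 → non-residue.
Total quadratic residues among the 5: 0.

0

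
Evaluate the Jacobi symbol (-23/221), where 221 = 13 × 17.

-1

First reduce: -23 ≡ 198 (mod 221).
Pull out 2: since 221 ≡ 5 (mod 8), (2/221) = -1.
Reciprocity: 99 ≡ 3 and 221 ≡ 1 (mod 4), so (99/221) = +(221/99).
Reduce top mod 99: now compute (23/99).
Reciprocity: 23 ≡ 3 and 99 ≡ 3 (mod 4), so (23/99) = −(99/23).
Reduce top mod 23: now compute (7/23).
Reciprocity: 7 ≡ 3 and 23 ≡ 3 (mod 4), so (7/23) = −(23/7).
Reduce top mod 7: now compute (2/7).
Pull out 2: since 7 ≡ 7 (mod 8), (2/7) = +1.
Reached (1/7) = 1. Collecting the sign flips along the way, the symbol is -1.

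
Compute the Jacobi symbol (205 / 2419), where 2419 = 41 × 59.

Reciprocity: 205 ≡ 1 and 2419 ≡ 3 (mod 4), so (205/2419) = +(2419/205).
Reduce top mod 205: now compute (164/205).
Pull out 2^2: since 205 ≡ 5 (mod 8), (2/205) = -1, so (2/205)^2 = +1.
Reciprocity: 41 ≡ 1 and 205 ≡ 1 (mod 4), so (41/205) = +(205/41).
Reduce top mod 41: now compute (0/41).
Top reduces to 0: gcd > 1, so the symbol is 0.

0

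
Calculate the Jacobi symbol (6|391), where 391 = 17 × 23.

-1

Pull out 2: since 391 ≡ 7 (mod 8), (2/391) = +1.
Reciprocity: 3 ≡ 3 and 391 ≡ 3 (mod 4), so (3/391) = −(391/3).
Reduce top mod 3: now compute (1/3).
Reached (1/3) = 1. Collecting the sign flips along the way, the symbol is -1.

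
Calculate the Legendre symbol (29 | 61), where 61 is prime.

Reciprocity: 29 ≡ 1 and 61 ≡ 1 (mod 4), so (29/61) = +(61/29).
Reduce top mod 29: now compute (3/29).
Reciprocity: 3 ≡ 3 and 29 ≡ 1 (mod 4), so (3/29) = +(29/3).
Reduce top mod 3: now compute (2/3).
Pull out 2: since 3 ≡ 3 (mod 8), (2/3) = -1.
Reached (1/3) = 1. Collecting the sign flips along the way, the symbol is -1.

-1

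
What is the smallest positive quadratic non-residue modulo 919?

3

(2/919) = +1, so 2 is a residue.
(3/919) = −1, so 3 is the smallest positive non-residue mod 919.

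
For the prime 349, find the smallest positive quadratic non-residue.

2

(2/349) = −1, so 2 is the smallest positive non-residue mod 349.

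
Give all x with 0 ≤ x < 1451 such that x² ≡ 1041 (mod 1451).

Since 1451 ≡ 3 (mod 4), a square root of 1041 is 1041^((1451+1)/4) = 1041^363 mod 1451.
Repeated squaring: 1041^2≡1235, 1041^4≡224, 1041^8≡842, 1041^16≡876, 1041^32≡1248, 1041^64≡581, 1041^128≡929, 1041^256≡1147 (mod 1451).
1041^363 = 1041^(256+64+32+8+2+1) ≡ 860 (mod 1451).
Check: 860² = 739600 ≡ 1041 (mod 1451). The two roots are 591 and 860.

591, 860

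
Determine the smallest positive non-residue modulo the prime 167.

5

(2/167) = +1, so 2 is a residue.
(3/167) = +1, so 3 is a residue.
(4/167) = +1, so 4 is a residue.
(5/167) = −1, so 5 is the smallest positive non-residue mod 167.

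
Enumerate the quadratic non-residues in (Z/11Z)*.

Square k = 1,…,5 (k and 11−k give the same square):
1²=1, 2²=4, 3²=9, 4²≡5, 5²≡3 (mod 11).
The residues are {1, 3, 4, 5, 9}; the non-residues are the remaining 5 nonzero classes.

2 6 7 8 10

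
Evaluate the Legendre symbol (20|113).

Euler's criterion: (20/113) ≡ 20^56 (mod 113).
20^2 ≡ 61 (mod 113)
20^4 ≡ 105 (mod 113)
20^8 ≡ 64 (mod 113)
20^16 ≡ 28 (mod 113)
20^32 ≡ 106 (mod 113)
20^56 = 20^(32+16+8) ≡ 112 (mod 113).
Result is 112 ≡ −1, so (20/113) = −1.

-1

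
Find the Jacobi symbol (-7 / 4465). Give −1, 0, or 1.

-1

First reduce: -7 ≡ 4458 (mod 4465).
Pull out 2: since 4465 ≡ 1 (mod 8), (2/4465) = +1.
Reciprocity: 2229 ≡ 1 and 4465 ≡ 1 (mod 4), so (2229/4465) = +(4465/2229).
Reduce top mod 2229: now compute (7/2229).
Reciprocity: 7 ≡ 3 and 2229 ≡ 1 (mod 4), so (7/2229) = +(2229/7).
Reduce top mod 7: now compute (3/7).
Reciprocity: 3 ≡ 3 and 7 ≡ 3 (mod 4), so (3/7) = −(7/3).
Reduce top mod 3: now compute (1/3).
Reached (1/3) = 1. Collecting the sign flips along the way, the symbol is -1.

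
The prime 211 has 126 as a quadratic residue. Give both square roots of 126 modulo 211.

45, 166

Since 211 ≡ 3 (mod 4), a square root of 126 is 126^((211+1)/4) = 126^53 mod 211.
Repeated squaring: 126^2≡51, 126^4≡69, 126^8≡119, 126^16≡24, 126^32≡154 (mod 211).
126^53 = 126^(32+16+4+1) ≡ 45 (mod 211).
Check: 45² = 2025 ≡ 126 (mod 211). The two roots are 45 and 166.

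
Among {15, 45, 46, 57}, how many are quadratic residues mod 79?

2

(15/79) = -1 → non-residue.
(45/79) = +1 → QR.
(46/79) = +1 → QR.
(57/79) = -1 → non-residue.
Total quadratic residues among the 4: 2.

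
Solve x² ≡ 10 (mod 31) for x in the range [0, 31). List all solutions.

14, 17

Since 31 ≡ 3 (mod 4), a square root of 10 is 10^((31+1)/4) = 10^8 mod 31.
Repeated squaring: 10^2≡7, 10^4≡18, 10^8≡14 (mod 31).
10^8 = 10^(8) ≡ 14 (mod 31).
Check: 14² = 196 ≡ 10 (mod 31). The two roots are 14 and 17.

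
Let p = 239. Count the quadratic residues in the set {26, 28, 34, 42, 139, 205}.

(26/239) = -1 → non-residue.
(28/239) = -1 → non-residue.
(34/239) = +1 → QR.
(42/239) = -1 → non-residue.
(139/239) = -1 → non-residue.
(205/239) = -1 → non-residue.
Total quadratic residues among the 6: 1.

1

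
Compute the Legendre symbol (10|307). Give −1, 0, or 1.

1

Pull out 2: since 307 ≡ 3 (mod 8), (2/307) = -1.
Reciprocity: 5 ≡ 1 and 307 ≡ 3 (mod 4), so (5/307) = +(307/5).
Reduce top mod 5: now compute (2/5).
Pull out 2: since 5 ≡ 5 (mod 8), (2/5) = -1.
Reached (1/5) = 1. Collecting the sign flips along the way, the symbol is +1.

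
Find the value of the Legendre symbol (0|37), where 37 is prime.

0

Top reduces to 0: gcd > 1, so the symbol is 0.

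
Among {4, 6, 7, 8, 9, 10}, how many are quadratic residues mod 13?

3

(4/13) = +1 → QR.
(6/13) = -1 → non-residue.
(7/13) = -1 → non-residue.
(8/13) = -1 → non-residue.
(9/13) = +1 → QR.
(10/13) = +1 → QR.
Total quadratic residues among the 6: 3.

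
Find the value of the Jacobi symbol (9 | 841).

Reciprocity: 9 ≡ 1 and 841 ≡ 1 (mod 4), so (9/841) = +(841/9).
Reduce top mod 9: now compute (4/9).
Pull out 2^2: since 9 ≡ 1 (mod 8), (2/9) = +1, so (2/9)^2 = +1.
Reached (1/9) = 1. Collecting the sign flips along the way, the symbol is +1.

1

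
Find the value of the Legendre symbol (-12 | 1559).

-1

First reduce: -12 ≡ 1547 (mod 1559).
Reciprocity: 1547 ≡ 3 and 1559 ≡ 3 (mod 4), so (1547/1559) = −(1559/1547).
Reduce top mod 1547: now compute (12/1547).
Pull out 2^2: since 1547 ≡ 3 (mod 8), (2/1547) = -1, so (2/1547)^2 = +1.
Reciprocity: 3 ≡ 3 and 1547 ≡ 3 (mod 4), so (3/1547) = −(1547/3).
Reduce top mod 3: now compute (2/3).
Pull out 2: since 3 ≡ 3 (mod 8), (2/3) = -1.
Reached (1/3) = 1. Collecting the sign flips along the way, the symbol is -1.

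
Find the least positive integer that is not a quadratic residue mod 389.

2

(2/389) = −1, so 2 is the smallest positive non-residue mod 389.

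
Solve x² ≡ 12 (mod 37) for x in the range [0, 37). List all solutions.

37 ≡ 1 (mod 4), so we find a root by search.
Trying successive values, 7² = 49 ≡ 12 (mod 37). The other root is 37 − 7 = 30.

7, 30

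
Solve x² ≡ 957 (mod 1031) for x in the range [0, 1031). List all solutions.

Since 1031 ≡ 3 (mod 4), a square root of 957 is 957^((1031+1)/4) = 957^258 mod 1031.
Repeated squaring: 957^2≡321, 957^4≡972, 957^8≡388, 957^16≡18, 957^32≡324, 957^64≡845, 957^128≡573, 957^256≡471 (mod 1031).
957^258 = 957^(256+2) ≡ 665 (mod 1031).
Check: 665² = 442225 ≡ 957 (mod 1031). The two roots are 366 and 665.

366, 665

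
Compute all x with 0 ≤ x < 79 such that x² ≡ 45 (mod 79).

19, 60

Since 79 ≡ 3 (mod 4), a square root of 45 is 45^((79+1)/4) = 45^20 mod 79.
Repeated squaring: 45^2≡50, 45^4≡51, 45^8≡73, 45^16≡36 (mod 79).
45^20 = 45^(16+4) ≡ 19 (mod 79).
Check: 19² = 361 ≡ 45 (mod 79). The two roots are 19 and 60.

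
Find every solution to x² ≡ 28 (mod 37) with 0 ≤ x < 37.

37 ≡ 1 (mod 4), so we find a root by search.
Trying successive values, 18² = 324 ≡ 28 (mod 37). The other root is 37 − 18 = 19.

18, 19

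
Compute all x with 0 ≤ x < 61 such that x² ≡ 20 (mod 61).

9, 52

61 ≡ 1 (mod 4), so we find a root by search.
Trying successive values, 9² = 81 ≡ 20 (mod 61). The other root is 61 − 9 = 52.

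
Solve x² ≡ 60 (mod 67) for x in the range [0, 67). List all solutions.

Since 67 ≡ 3 (mod 4), a square root of 60 is 60^((67+1)/4) = 60^17 mod 67.
Repeated squaring: 60^2≡49, 60^4≡56, 60^8≡54, 60^16≡35 (mod 67).
60^17 = 60^(16+1) ≡ 23 (mod 67).
Check: 23² = 529 ≡ 60 (mod 67). The two roots are 23 and 44.

23, 44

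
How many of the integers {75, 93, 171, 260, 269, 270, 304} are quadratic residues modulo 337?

(75/337) = +1 → QR.
(93/337) = -1 → non-residue.
(171/337) = -1 → non-residue.
(260/337) = -1 → non-residue.
(269/337) = -1 → non-residue.
(270/337) = -1 → non-residue.
(304/337) = -1 → non-residue.
Total quadratic residues among the 7: 1.

1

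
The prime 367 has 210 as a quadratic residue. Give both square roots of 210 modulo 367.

Since 367 ≡ 3 (mod 4), a square root of 210 is 210^((367+1)/4) = 210^92 mod 367.
Repeated squaring: 210^2≡60, 210^4≡297, 210^8≡129, 210^16≡126, 210^32≡95, 210^64≡217 (mod 367).
210^92 = 210^(64+16+8+4) ≡ 256 (mod 367).
Check: 256² = 65536 ≡ 210 (mod 367). The two roots are 111 and 256.

111, 256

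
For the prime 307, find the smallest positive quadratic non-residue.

2

(2/307) = −1, so 2 is the smallest positive non-residue mod 307.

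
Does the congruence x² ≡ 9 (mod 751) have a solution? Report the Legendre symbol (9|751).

Reciprocity: 9 ≡ 1 and 751 ≡ 3 (mod 4), so (9/751) = +(751/9).
Reduce top mod 9: now compute (4/9).
Pull out 2^2: since 9 ≡ 1 (mod 8), (2/9) = +1, so (2/9)^2 = +1.
Reached (1/9) = 1. Collecting the sign flips along the way, the symbol is +1.

1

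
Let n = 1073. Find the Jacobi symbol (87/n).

Reciprocity: 87 ≡ 3 and 1073 ≡ 1 (mod 4), so (87/1073) = +(1073/87).
Reduce top mod 87: now compute (29/87).
Reciprocity: 29 ≡ 1 and 87 ≡ 3 (mod 4), so (29/87) = +(87/29).
Reduce top mod 29: now compute (0/29).
Top reduces to 0: gcd > 1, so the symbol is 0.

0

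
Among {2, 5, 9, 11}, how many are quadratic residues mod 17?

2

(2/17) = +1 → QR.
(5/17) = -1 → non-residue.
(9/17) = +1 → QR.
(11/17) = -1 → non-residue.
Total quadratic residues among the 4: 2.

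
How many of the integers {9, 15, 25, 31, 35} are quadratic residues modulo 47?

(9/47) = +1 → QR.
(15/47) = -1 → non-residue.
(25/47) = +1 → QR.
(31/47) = -1 → non-residue.
(35/47) = -1 → non-residue.
Total quadratic residues among the 5: 2.

2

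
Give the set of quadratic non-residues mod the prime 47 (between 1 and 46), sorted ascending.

5 10 11 13 15 19 20 22 23 26 29 30 31 33 35 38 39 40 41 43 44 45 46

Square k = 1,…,23 (k and 47−k give the same square):
1²=1, 2²=4, 3²=9, 4²=16, 5²=25, 6²=36, 7²≡2, 8²≡17, 9²≡34, 10²≡6, 11²≡27, 12²≡3, 13²≡28, 14²≡8, 15²≡37, 16²≡21, 17²≡7, 18²≡42, 19²≡32, 20²≡24, 21²≡18, 22²≡14, 23²≡12 (mod 47).
The residues are {1, 2, 3, 4, 6, 7, 8, 9, 12, 14, 16, 17, 18, 21, 24, 25, 27, 28, 32, 34, 36, 37, 42}; the non-residues are the remaining 23 nonzero classes.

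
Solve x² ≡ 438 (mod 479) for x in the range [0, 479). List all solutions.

Since 479 ≡ 3 (mod 4), a square root of 438 is 438^((479+1)/4) = 438^120 mod 479.
Repeated squaring: 438^2≡244, 438^4≡140, 438^8≡440, 438^16≡84, 438^32≡350, 438^64≡355 (mod 479).
438^120 = 438^(64+32+16+8) ≡ 183 (mod 479).
Check: 183² = 33489 ≡ 438 (mod 479). The two roots are 183 and 296.

183, 296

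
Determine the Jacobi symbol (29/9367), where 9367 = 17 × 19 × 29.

0

Reciprocity: 29 ≡ 1 and 9367 ≡ 3 (mod 4), so (29/9367) = +(9367/29).
Reduce top mod 29: now compute (0/29).
Top reduces to 0: gcd > 1, so the symbol is 0.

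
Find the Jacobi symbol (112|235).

Pull out 2^4: since 235 ≡ 3 (mod 8), (2/235) = -1, so (2/235)^4 = +1.
Reciprocity: 7 ≡ 3 and 235 ≡ 3 (mod 4), so (7/235) = −(235/7).
Reduce top mod 7: now compute (4/7).
Pull out 2^2: since 7 ≡ 7 (mod 8), (2/7) = +1, so (2/7)^2 = +1.
Reached (1/7) = 1. Collecting the sign flips along the way, the symbol is -1.

-1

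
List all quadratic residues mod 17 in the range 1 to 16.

Square k = 1,…,8 (k and 17−k give the same square):
1²=1, 2²=4, 3²=9, 4²=16, 5²≡8, 6²≡2, 7²≡15, 8²≡13 (mod 17).
So the quadratic residues mod 17 are {1, 2, 4, 8, 9, 13, 15, 16}.

1,2,4,8,9,13,15,16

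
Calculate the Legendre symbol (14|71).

-1

Euler's criterion: (14/71) ≡ 14^35 (mod 71).
14^2 ≡ 54 (mod 71)
14^4 ≡ 5 (mod 71)
14^8 ≡ 25 (mod 71)
14^16 ≡ 57 (mod 71)
14^32 ≡ 54 (mod 71)
14^35 = 14^(32+2+1) ≡ 70 (mod 71).
Result is 70 ≡ −1, so (14/71) = −1.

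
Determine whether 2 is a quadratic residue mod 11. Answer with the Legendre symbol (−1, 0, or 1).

-1

Pull out 2: since 11 ≡ 3 (mod 8), (2/11) = -1.
Reached (1/11) = 1. Collecting the sign flips along the way, the symbol is -1.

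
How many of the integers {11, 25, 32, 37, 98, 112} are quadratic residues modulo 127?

5

(11/127) = +1 → QR.
(25/127) = +1 → QR.
(32/127) = +1 → QR.
(37/127) = +1 → QR.
(98/127) = +1 → QR.
(112/127) = -1 → non-residue.
Total quadratic residues among the 6: 5.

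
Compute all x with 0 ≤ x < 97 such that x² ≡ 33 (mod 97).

97 ≡ 1 (mod 4), so we find a root by search.
Trying successive values, 18² = 324 ≡ 33 (mod 97). The other root is 97 − 18 = 79.

18, 79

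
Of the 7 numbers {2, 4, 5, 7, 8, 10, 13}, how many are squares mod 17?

(2/17) = +1 → QR.
(4/17) = +1 → QR.
(5/17) = -1 → non-residue.
(7/17) = -1 → non-residue.
(8/17) = +1 → QR.
(10/17) = -1 → non-residue.
(13/17) = +1 → QR.
Total quadratic residues among the 7: 4.

4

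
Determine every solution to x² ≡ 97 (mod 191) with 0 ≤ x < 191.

Since 191 ≡ 3 (mod 4), a square root of 97 is 97^((191+1)/4) = 97^48 mod 191.
Repeated squaring: 97^2≡50, 97^4≡17, 97^8≡98, 97^16≡54, 97^32≡51 (mod 191).
97^48 = 97^(32+16) ≡ 80 (mod 191).
Check: 80² = 6400 ≡ 97 (mod 191). The two roots are 80 and 111.

80, 111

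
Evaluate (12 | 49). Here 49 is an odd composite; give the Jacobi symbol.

Pull out 2^2: since 49 ≡ 1 (mod 8), (2/49) = +1, so (2/49)^2 = +1.
Reciprocity: 3 ≡ 3 and 49 ≡ 1 (mod 4), so (3/49) = +(49/3).
Reduce top mod 3: now compute (1/3).
Reached (1/3) = 1. Collecting the sign flips along the way, the symbol is +1.

1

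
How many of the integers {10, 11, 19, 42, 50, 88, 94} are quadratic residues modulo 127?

6

(10/127) = -1 → non-residue.
(11/127) = +1 → QR.
(19/127) = +1 → QR.
(42/127) = +1 → QR.
(50/127) = +1 → QR.
(88/127) = +1 → QR.
(94/127) = +1 → QR.
Total quadratic residues among the 7: 6.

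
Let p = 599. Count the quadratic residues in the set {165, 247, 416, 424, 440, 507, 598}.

4

(165/599) = -1 → non-residue.
(247/599) = +1 → QR.
(416/599) = +1 → QR.
(424/599) = +1 → QR.
(440/599) = -1 → non-residue.
(507/599) = +1 → QR.
(598/599) = -1 → non-residue.
Total quadratic residues among the 7: 4.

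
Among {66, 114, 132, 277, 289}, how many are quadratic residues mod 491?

4

(66/491) = -1 → non-residue.
(114/491) = +1 → QR.
(132/491) = +1 → QR.
(277/491) = +1 → QR.
(289/491) = +1 → QR.
Total quadratic residues among the 5: 4.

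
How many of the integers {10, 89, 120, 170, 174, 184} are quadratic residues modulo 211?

3

(10/211) = -1 → non-residue.
(89/211) = -1 → non-residue.
(120/211) = +1 → QR.
(170/211) = +1 → QR.
(174/211) = -1 → non-residue.
(184/211) = +1 → QR.
Total quadratic residues among the 6: 3.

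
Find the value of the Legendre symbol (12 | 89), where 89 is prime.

-1

Euler's criterion: (12/89) ≡ 12^44 (mod 89).
12^2 ≡ 55 (mod 89)
12^4 ≡ 88 (mod 89)
12^8 ≡ 1 (mod 89)
12^16 ≡ 1 (mod 89)
12^32 ≡ 1 (mod 89)
12^44 = 12^(32+8+4) ≡ 88 (mod 89).
Result is 88 ≡ −1, so (12/89) = −1.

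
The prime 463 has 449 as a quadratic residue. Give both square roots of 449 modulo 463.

Since 463 ≡ 3 (mod 4), a square root of 449 is 449^((463+1)/4) = 449^116 mod 463.
Repeated squaring: 449^2≡196, 449^4≡450, 449^8≡169, 449^16≡318, 449^32≡190, 449^64≡449 (mod 463).
449^116 = 449^(64+32+16+4) ≡ 190 (mod 463).
Check: 190² = 36100 ≡ 449 (mod 463). The two roots are 190 and 273.

190, 273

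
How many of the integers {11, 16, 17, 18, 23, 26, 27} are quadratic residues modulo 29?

2

(11/29) = -1 → non-residue.
(16/29) = +1 → QR.
(17/29) = -1 → non-residue.
(18/29) = -1 → non-residue.
(23/29) = +1 → QR.
(26/29) = -1 → non-residue.
(27/29) = -1 → non-residue.
Total quadratic residues among the 7: 2.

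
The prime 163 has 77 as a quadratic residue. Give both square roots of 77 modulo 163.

27, 136

Since 163 ≡ 3 (mod 4), a square root of 77 is 77^((163+1)/4) = 77^41 mod 163.
Repeated squaring: 77^2≡61, 77^4≡135, 77^8≡132, 77^16≡146, 77^32≡126 (mod 163).
77^41 = 77^(32+8+1) ≡ 136 (mod 163).
Check: 136² = 18496 ≡ 77 (mod 163). The two roots are 27 and 136.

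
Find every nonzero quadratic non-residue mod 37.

2 5 6 8 13 14 15 17 18 19 20 22 23 24 29 31 32 35

Square k = 1,…,18 (k and 37−k give the same square):
1²=1, 2²=4, 3²=9, 4²=16, 5²=25, 6²=36, 7²≡12, 8²≡27, 9²≡7, 10²≡26, 11²≡10, 12²≡33, 13²≡21, 14²≡11, 15²≡3, 16²≡34, 17²≡30, 18²≡28 (mod 37).
The residues are {1, 3, 4, 7, 9, 10, 11, 12, 16, 21, 25, 26, 27, 28, 30, 33, 34, 36}; the non-residues are the remaining 18 nonzero classes.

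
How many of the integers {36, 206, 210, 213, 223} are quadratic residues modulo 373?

3

(36/373) = +1 → QR.
(206/373) = -1 → non-residue.
(210/373) = +1 → QR.
(213/373) = +1 → QR.
(223/373) = -1 → non-residue.
Total quadratic residues among the 5: 3.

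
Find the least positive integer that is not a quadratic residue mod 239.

(2/239) = +1, so 2 is a residue.
(3/239) = +1, so 3 is a residue.
(4/239) = +1, so 4 is a residue.
(5/239) = +1, so 5 is a residue.
(6/239) = +1, so 6 is a residue.
(7/239) = −1, so 7 is the smallest positive non-residue mod 239.

7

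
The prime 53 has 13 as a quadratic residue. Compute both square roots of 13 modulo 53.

53 ≡ 1 (mod 4), so we find a root by search.
Trying successive values, 15² = 225 ≡ 13 (mod 53). The other root is 53 − 15 = 38.

15, 38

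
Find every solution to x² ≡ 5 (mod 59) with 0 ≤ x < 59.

Since 59 ≡ 3 (mod 4), a square root of 5 is 5^((59+1)/4) = 5^15 mod 59.
Repeated squaring: 5^2≡25, 5^4≡35, 5^8≡45 (mod 59).
5^15 = 5^(8+4+2+1) ≡ 51 (mod 59).
Check: 51² = 2601 ≡ 5 (mod 59). The two roots are 8 and 51.

8, 51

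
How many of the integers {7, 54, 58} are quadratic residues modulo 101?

2

(7/101) = -1 → non-residue.
(54/101) = +1 → QR.
(58/101) = +1 → QR.
Total quadratic residues among the 3: 2.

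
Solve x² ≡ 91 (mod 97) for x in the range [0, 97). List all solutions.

24, 73

97 ≡ 1 (mod 4), so we find a root by search.
Trying successive values, 24² = 576 ≡ 91 (mod 97). The other root is 97 − 24 = 73.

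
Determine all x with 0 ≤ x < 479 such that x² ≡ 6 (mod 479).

Since 479 ≡ 3 (mod 4), a square root of 6 is 6^((479+1)/4) = 6^120 mod 479.
Repeated squaring: 6^2≡36, 6^4≡338, 6^8≡242, 6^16≡126, 6^32≡69, 6^64≡450 (mod 479).
6^120 = 6^(64+32+16+8) ≡ 49 (mod 479).
Check: 49² = 2401 ≡ 6 (mod 479). The two roots are 49 and 430.

49, 430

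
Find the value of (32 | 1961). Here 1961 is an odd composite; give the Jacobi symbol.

1

Pull out 2^5: since 1961 ≡ 1 (mod 8), (2/1961) = +1, so (2/1961)^5 = +1.
Reached (1/1961) = 1. Collecting the sign flips along the way, the symbol is +1.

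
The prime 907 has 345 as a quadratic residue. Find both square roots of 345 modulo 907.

Since 907 ≡ 3 (mod 4), a square root of 345 is 345^((907+1)/4) = 345^227 mod 907.
Repeated squaring: 345^2≡208, 345^4≡635, 345^8≡517, 345^16≡631, 345^32≡895, 345^64≡144, 345^128≡782 (mod 907).
345^227 = 345^(128+64+32+2+1) ≡ 733 (mod 907).
Check: 733² = 537289 ≡ 345 (mod 907). The two roots are 174 and 733.

174, 733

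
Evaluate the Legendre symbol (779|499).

Euler's criterion: (779/499) ≡ 280^249 (mod 499).
280^2 ≡ 57 (mod 499)
280^4 ≡ 255 (mod 499)
280^8 ≡ 155 (mod 499)
280^16 ≡ 73 (mod 499)
280^32 ≡ 339 (mod 499)
280^64 ≡ 151 (mod 499)
280^128 ≡ 346 (mod 499)
280^249 = 280^(128+64+32+16+8+1) ≡ 1 (mod 499).
Result is 1, so (779/499) = 1.

1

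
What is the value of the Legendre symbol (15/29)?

-1

Reciprocity: 15 ≡ 3 and 29 ≡ 1 (mod 4), so (15/29) = +(29/15).
Reduce top mod 15: now compute (14/15).
Pull out 2: since 15 ≡ 7 (mod 8), (2/15) = +1.
Reciprocity: 7 ≡ 3 and 15 ≡ 3 (mod 4), so (7/15) = −(15/7).
Reduce top mod 7: now compute (1/7).
Reached (1/7) = 1. Collecting the sign flips along the way, the symbol is -1.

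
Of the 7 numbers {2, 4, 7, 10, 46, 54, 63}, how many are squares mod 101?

2

(2/101) = -1 → non-residue.
(4/101) = +1 → QR.
(7/101) = -1 → non-residue.
(10/101) = -1 → non-residue.
(46/101) = -1 → non-residue.
(54/101) = +1 → QR.
(63/101) = -1 → non-residue.
Total quadratic residues among the 7: 2.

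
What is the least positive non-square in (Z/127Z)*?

(2/127) = +1, so 2 is a residue.
(3/127) = −1, so 3 is the smallest positive non-residue mod 127.

3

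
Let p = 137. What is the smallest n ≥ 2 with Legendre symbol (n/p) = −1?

(2/137) = +1, so 2 is a residue.
(3/137) = −1, so 3 is the smallest positive non-residue mod 137.

3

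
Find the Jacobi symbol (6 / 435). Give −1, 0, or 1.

Pull out 2: since 435 ≡ 3 (mod 8), (2/435) = -1.
Reciprocity: 3 ≡ 3 and 435 ≡ 3 (mod 4), so (3/435) = −(435/3).
Reduce top mod 3: now compute (0/3).
Top reduces to 0: gcd > 1, so the symbol is 0.

0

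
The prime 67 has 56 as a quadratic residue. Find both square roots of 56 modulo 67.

Since 67 ≡ 3 (mod 4), a square root of 56 is 56^((67+1)/4) = 56^17 mod 67.
Repeated squaring: 56^2≡54, 56^4≡35, 56^8≡19, 56^16≡26 (mod 67).
56^17 = 56^(16+1) ≡ 49 (mod 67).
Check: 49² = 2401 ≡ 56 (mod 67). The two roots are 18 and 49.

18, 49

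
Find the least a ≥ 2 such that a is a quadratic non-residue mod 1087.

3

(2/1087) = +1, so 2 is a residue.
(3/1087) = −1, so 3 is the smallest positive non-residue mod 1087.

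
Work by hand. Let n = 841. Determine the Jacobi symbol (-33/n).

First reduce: -33 ≡ 808 (mod 841).
Pull out 2^3: since 841 ≡ 1 (mod 8), (2/841) = +1, so (2/841)^3 = +1.
Reciprocity: 101 ≡ 1 and 841 ≡ 1 (mod 4), so (101/841) = +(841/101).
Reduce top mod 101: now compute (33/101).
Reciprocity: 33 ≡ 1 and 101 ≡ 1 (mod 4), so (33/101) = +(101/33).
Reduce top mod 33: now compute (2/33).
Pull out 2: since 33 ≡ 1 (mod 8), (2/33) = +1.
Reached (1/33) = 1. Collecting the sign flips along the way, the symbol is +1.

1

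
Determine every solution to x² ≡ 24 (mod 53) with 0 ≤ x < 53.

17, 36

53 ≡ 1 (mod 4), so we find a root by search.
Trying successive values, 17² = 289 ≡ 24 (mod 53). The other root is 53 − 17 = 36.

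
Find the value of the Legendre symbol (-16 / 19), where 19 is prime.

Euler's criterion: (-16/19) ≡ 3^9 (mod 19).
3^2 ≡ 9 (mod 19)
3^4 ≡ 5 (mod 19)
3^8 ≡ 6 (mod 19)
3^9 = 3^(8+1) ≡ 18 (mod 19).
Result is 18 ≡ −1, so (-16/19) = −1.

-1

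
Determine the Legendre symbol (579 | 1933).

1

Reciprocity: 579 ≡ 3 and 1933 ≡ 1 (mod 4), so (579/1933) = +(1933/579).
Reduce top mod 579: now compute (196/579).
Pull out 2^2: since 579 ≡ 3 (mod 8), (2/579) = -1, so (2/579)^2 = +1.
Reciprocity: 49 ≡ 1 and 579 ≡ 3 (mod 4), so (49/579) = +(579/49).
Reduce top mod 49: now compute (40/49).
Pull out 2^3: since 49 ≡ 1 (mod 8), (2/49) = +1, so (2/49)^3 = +1.
Reciprocity: 5 ≡ 1 and 49 ≡ 1 (mod 4), so (5/49) = +(49/5).
Reduce top mod 5: now compute (4/5).
Pull out 2^2: since 5 ≡ 5 (mod 8), (2/5) = -1, so (2/5)^2 = +1.
Reached (1/5) = 1. Collecting the sign flips along the way, the symbol is +1.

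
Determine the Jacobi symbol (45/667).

-1

Reciprocity: 45 ≡ 1 and 667 ≡ 3 (mod 4), so (45/667) = +(667/45).
Reduce top mod 45: now compute (37/45).
Reciprocity: 37 ≡ 1 and 45 ≡ 1 (mod 4), so (37/45) = +(45/37).
Reduce top mod 37: now compute (8/37).
Pull out 2^3: since 37 ≡ 5 (mod 8), (2/37) = -1, so (2/37)^3 = -1.
Reached (1/37) = 1. Collecting the sign flips along the way, the symbol is -1.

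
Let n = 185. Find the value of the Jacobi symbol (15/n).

0

Reciprocity: 15 ≡ 3 and 185 ≡ 1 (mod 4), so (15/185) = +(185/15).
Reduce top mod 15: now compute (5/15).
Reciprocity: 5 ≡ 1 and 15 ≡ 3 (mod 4), so (5/15) = +(15/5).
Reduce top mod 5: now compute (0/5).
Top reduces to 0: gcd > 1, so the symbol is 0.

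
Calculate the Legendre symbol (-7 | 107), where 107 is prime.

First reduce: -7 ≡ 100 (mod 107).
Pull out 2^2: since 107 ≡ 3 (mod 8), (2/107) = -1, so (2/107)^2 = +1.
Reciprocity: 25 ≡ 1 and 107 ≡ 3 (mod 4), so (25/107) = +(107/25).
Reduce top mod 25: now compute (7/25).
Reciprocity: 7 ≡ 3 and 25 ≡ 1 (mod 4), so (7/25) = +(25/7).
Reduce top mod 7: now compute (4/7).
Pull out 2^2: since 7 ≡ 7 (mod 8), (2/7) = +1, so (2/7)^2 = +1.
Reached (1/7) = 1. Collecting the sign flips along the way, the symbol is +1.

1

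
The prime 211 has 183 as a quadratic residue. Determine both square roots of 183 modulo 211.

82, 129

Since 211 ≡ 3 (mod 4), a square root of 183 is 183^((211+1)/4) = 183^53 mod 211.
Repeated squaring: 183^2≡151, 183^4≡13, 183^8≡169, 183^16≡76, 183^32≡79 (mod 211).
183^53 = 183^(32+16+4+1) ≡ 82 (mod 211).
Check: 82² = 6724 ≡ 183 (mod 211). The two roots are 82 and 129.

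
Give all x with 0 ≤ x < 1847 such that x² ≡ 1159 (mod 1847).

707, 1140

Since 1847 ≡ 3 (mod 4), a square root of 1159 is 1159^((1847+1)/4) = 1159^462 mod 1847.
Repeated squaring: 1159^2≡512, 1159^4≡1717, 1159^8≡277, 1159^16≡1002, 1159^32≡1083, 1159^64≡44, 1159^128≡89, 1159^256≡533 (mod 1847).
1159^462 = 1159^(256+128+64+8+4+2) ≡ 1140 (mod 1847).
Check: 1140² = 1299600 ≡ 1159 (mod 1847). The two roots are 707 and 1140.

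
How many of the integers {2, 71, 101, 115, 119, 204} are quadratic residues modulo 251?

(2/251) = -1 → non-residue.
(71/251) = -1 → non-residue.
(101/251) = +1 → QR.
(115/251) = +1 → QR.
(119/251) = +1 → QR.
(204/251) = +1 → QR.
Total quadratic residues among the 6: 4.

4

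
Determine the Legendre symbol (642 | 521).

First reduce: 642 ≡ 121 (mod 521).
Reciprocity: 121 ≡ 1 and 521 ≡ 1 (mod 4), so (121/521) = +(521/121).
Reduce top mod 121: now compute (37/121).
Reciprocity: 37 ≡ 1 and 121 ≡ 1 (mod 4), so (37/121) = +(121/37).
Reduce top mod 37: now compute (10/37).
Pull out 2: since 37 ≡ 5 (mod 8), (2/37) = -1.
Reciprocity: 5 ≡ 1 and 37 ≡ 1 (mod 4), so (5/37) = +(37/5).
Reduce top mod 5: now compute (2/5).
Pull out 2: since 5 ≡ 5 (mod 8), (2/5) = -1.
Reached (1/5) = 1. Collecting the sign flips along the way, the symbol is +1.

1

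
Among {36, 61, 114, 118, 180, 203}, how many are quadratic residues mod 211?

4

(36/211) = +1 → QR.
(61/211) = -1 → non-residue.
(114/211) = +1 → QR.
(118/211) = -1 → non-residue.
(180/211) = +1 → QR.
(203/211) = +1 → QR.
Total quadratic residues among the 6: 4.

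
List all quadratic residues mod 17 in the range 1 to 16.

1 2 4 8 9 13 15 16

Square k = 1,…,8 (k and 17−k give the same square):
1²=1, 2²=4, 3²=9, 4²=16, 5²≡8, 6²≡2, 7²≡15, 8²≡13 (mod 17).
So the quadratic residues mod 17 are {1, 2, 4, 8, 9, 13, 15, 16}.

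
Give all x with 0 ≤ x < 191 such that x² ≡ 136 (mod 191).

Since 191 ≡ 3 (mod 4), a square root of 136 is 136^((191+1)/4) = 136^48 mod 191.
Repeated squaring: 136^2≡160, 136^4≡6, 136^8≡36, 136^16≡150, 136^32≡153 (mod 191).
136^48 = 136^(32+16) ≡ 30 (mod 191).
Check: 30² = 900 ≡ 136 (mod 191). The two roots are 30 and 161.

30, 161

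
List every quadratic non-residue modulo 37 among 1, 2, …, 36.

Square k = 1,…,18 (k and 37−k give the same square):
1²=1, 2²=4, 3²=9, 4²=16, 5²=25, 6²=36, 7²≡12, 8²≡27, 9²≡7, 10²≡26, 11²≡10, 12²≡33, 13²≡21, 14²≡11, 15²≡3, 16²≡34, 17²≡30, 18²≡28 (mod 37).
The residues are {1, 3, 4, 7, 9, 10, 11, 12, 16, 21, 25, 26, 27, 28, 30, 33, 34, 36}; the non-residues are the remaining 18 nonzero classes.

2, 5, 6, 8, 13, 14, 15, 17, 18, 19, 20, 22, 23, 24, 29, 31, 32, 35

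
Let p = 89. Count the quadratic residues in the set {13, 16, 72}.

2

(13/89) = -1 → non-residue.
(16/89) = +1 → QR.
(72/89) = +1 → QR.
Total quadratic residues among the 3: 2.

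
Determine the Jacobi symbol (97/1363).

Reciprocity: 97 ≡ 1 and 1363 ≡ 3 (mod 4), so (97/1363) = +(1363/97).
Reduce top mod 97: now compute (5/97).
Reciprocity: 5 ≡ 1 and 97 ≡ 1 (mod 4), so (5/97) = +(97/5).
Reduce top mod 5: now compute (2/5).
Pull out 2: since 5 ≡ 5 (mod 8), (2/5) = -1.
Reached (1/5) = 1. Collecting the sign flips along the way, the symbol is -1.

-1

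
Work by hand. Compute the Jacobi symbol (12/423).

0

Pull out 2^2: since 423 ≡ 7 (mod 8), (2/423) = +1, so (2/423)^2 = +1.
Reciprocity: 3 ≡ 3 and 423 ≡ 3 (mod 4), so (3/423) = −(423/3).
Reduce top mod 3: now compute (0/3).
Top reduces to 0: gcd > 1, so the symbol is 0.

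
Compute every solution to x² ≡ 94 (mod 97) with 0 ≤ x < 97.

97 ≡ 1 (mod 4), so we find a root by search.
Trying successive values, 26² = 676 ≡ 94 (mod 97). The other root is 97 − 26 = 71.

26, 71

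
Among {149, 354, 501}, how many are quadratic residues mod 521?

(149/521) = -1 → non-residue.
(354/521) = -1 → non-residue.
(501/521) = +1 → QR.
Total quadratic residues among the 3: 1.

1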